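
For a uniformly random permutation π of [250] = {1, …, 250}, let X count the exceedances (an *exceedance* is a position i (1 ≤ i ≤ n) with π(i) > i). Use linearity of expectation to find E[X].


Write X = Σ_{i=1}^{250} X_i, where X_i = 1_{π(i) > i}.
For each fixed i, π(i) is uniform over {1, …, 250} (marginal of a uniform permutation), so P[π(i) > i] = (n − i)/n. Summing: Σ_{i=1}^{250} (n − i)/n = (0 + 1 + … + 249)/250 = 250(250 − 1)/(2·250) = (250 − 1)/2.
Hence E[X] = Σ_{i=1}^{250} (250 − i)/250 = 249/2 ≈ 124.500.

E[X] = 249/2 = 124.500.


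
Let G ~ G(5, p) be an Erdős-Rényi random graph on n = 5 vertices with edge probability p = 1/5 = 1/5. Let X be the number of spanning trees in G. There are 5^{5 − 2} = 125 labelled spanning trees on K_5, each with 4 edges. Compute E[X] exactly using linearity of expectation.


K_5 has 5^{5 − 2} = 125 labelled spanning trees.
For each such spanning tree H, let X_H = 1 if all 4 edges of H are present in G. Then P[X_H = 1] = p^{4} = (1/5)^{4} = 1/625.
By linearity of expectation: E[X] = Σ_H E[X_H] = 125 · p^{4} = 125 · 1/625 = 1/5.
Numerically: E[X] ≈ 0.2.

E[X] = 125 · (1/5)^{4} = 1/5 ≈ 0.2.


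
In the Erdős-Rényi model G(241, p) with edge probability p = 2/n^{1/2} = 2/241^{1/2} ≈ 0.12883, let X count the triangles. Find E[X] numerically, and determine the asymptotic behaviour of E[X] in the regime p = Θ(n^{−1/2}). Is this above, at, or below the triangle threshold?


Number of potential triangles: C(241, 3) = 2303960.
Each occurs with probability p³ ≈ (0.12883)³ ≈ 2.1382793e-03.
By linearity: E[X] = C(241, 3)·p³ ≈ 2303960 · 2.1382793e-03 ≈ 4926.50988.
Since α = 1/2 < 1, p = c/n^{1/2} ≫ 1/n is above the triangle threshold p ~ 1/n. Asymptotically E[X] ~ (c³/6)·n^{3(1−α)} = (2³/6)·n^{1.5} → ∞; triangles are abundant w.h.p.

E[X] ≈ 4926.50988; in regime p = Θ(1/n^{1/2}) E[X] diverges (above the triangle threshold p ~ 1/n).


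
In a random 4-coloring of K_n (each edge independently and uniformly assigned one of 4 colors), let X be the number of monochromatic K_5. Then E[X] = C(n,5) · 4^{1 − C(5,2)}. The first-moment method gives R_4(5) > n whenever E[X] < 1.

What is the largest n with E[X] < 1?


We need C(n, 5) · 4^{1 − 10} < 1, i.e. C(n, 5) < 4^{10 − 1} = 262144.
Check values of n near the boundary:
  n = 28: C(28, 5) = 98280; 98280 < 262144? YES
  n = 29: C(29, 5) = 118755; 118755 < 262144? YES
  n = 30: C(30, 5) = 142506; 142506 < 262144? YES
  n = 31: C(31, 5) = 169911; 169911 < 262144? YES
  n = 32: C(32, 5) = 201376; 201376 < 262144? YES
  n = 33: C(33, 5) = 237336; 237336 < 262144? YES
  n = 34: C(34, 5) = 278256; 278256 < 262144? NO
  n = 35: C(35, 5) = 324632; 324632 < 262144? NO
  n = 36: C(36, 5) = 376992; 376992 < 262144? NO
The largest n with C(n, 5) < 262144 is n = 33 (where E[X] = 29667/32768 ≈ 0.905). Hence R_4(5) > 33, i.e. R_4(5) ≥ 34.

Largest n = 33; hence R_4(5) > 33.


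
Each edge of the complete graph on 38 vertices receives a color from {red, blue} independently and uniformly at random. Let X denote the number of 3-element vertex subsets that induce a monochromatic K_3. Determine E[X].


Let X = Σ_S X_S over the C(38, 3) = 8436 subsets S of size 3, where X_S = 1 if the K_3 on S is monochromatic.
For a fixed S, the K_3 on S has C(3, 2) = 3 edges. P[all 3 edges red] = (1/2)^3, and likewise for blue, so P[monochromatic] = 2·(1/2)^3 = 2^{1 − 3} = 1/4.
By linearity: E[X] = C(38, 3) · 2^{1 − 3} = 8436 · 1/4 = 2109.
Numerically: E[X] ≈ 2109.00000.

E[X] = C(38,3)·2^(1−C(3,2)) = 2109 ≈ 2109.00000.


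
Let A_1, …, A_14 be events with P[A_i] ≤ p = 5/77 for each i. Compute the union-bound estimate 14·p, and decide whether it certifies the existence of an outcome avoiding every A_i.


Union bound: P[∪_{i=1}^{14} A_i] ≤ Σ_i P[A_i] ≤ 14·p = 14·(5/77) = 10/11.
Numerically: 10/11 ≈ 0.9091.
Is 10/11 < 1? YES.
Since P[∪ A_i] ≤ 10/11 < 1, the complement has P[∩ A_i^c] ≥ 1 − 10/11 = 1/11 > 0, so some outcome avoids every A_i.

14·p = 10/11 ≈ 0.9091; existence CERTIFIED by the union bound.


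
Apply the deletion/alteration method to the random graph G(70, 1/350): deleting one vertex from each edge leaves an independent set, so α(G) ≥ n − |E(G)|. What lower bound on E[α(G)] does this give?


E[|E(G)|] = C(70, 2)·p = 2415 · (1/350) = 69/10.
E[α(G)] ≥ n − E[|E(G)|] = 70 − 69/10 = 631/10.
Numerically: ≈ 63.100.
(This is only a lower bound; the true E[α(G)] may be larger.)

E[α(G)] ≥ 631/10 ≈ 63.100.


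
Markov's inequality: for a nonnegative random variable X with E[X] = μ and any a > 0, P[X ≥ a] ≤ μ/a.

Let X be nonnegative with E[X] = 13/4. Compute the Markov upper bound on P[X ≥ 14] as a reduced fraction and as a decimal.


μ = E[X] = 13/4, a = 14.
Markov: P[X ≥ 14] ≤ μ/a = (13/4)/14 = 13/56.
Numerically: ≈ 0.23214.
(Since a = 14 > μ = 3.25000, the bound 13/56 is < 1 and informative.)

P[X ≥ 14] ≤ 13/56 ≈ 0.23214.


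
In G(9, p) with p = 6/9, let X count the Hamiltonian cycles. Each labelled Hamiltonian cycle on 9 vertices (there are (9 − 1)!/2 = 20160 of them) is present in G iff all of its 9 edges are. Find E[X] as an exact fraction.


K_9 has (9 − 1)!/2 = 20160 labelled Hamiltonian cycles.
For each such Hamiltonian cycle H, let X_H = 1 if all 9 edges of H are present in G. Then P[X_H = 1] = p^{9} = (2/3)^{9} = 512/19683.
By linearity: E[X] = Σ_H E[X_H] = 20160 · p^{9} = 20160 · 512/19683 = 1146880/2187.
Numerically: E[X] ≈ 524.408.

E[X] = 20160 · (2/3)^{9} = 1146880/2187 ≈ 524.408.


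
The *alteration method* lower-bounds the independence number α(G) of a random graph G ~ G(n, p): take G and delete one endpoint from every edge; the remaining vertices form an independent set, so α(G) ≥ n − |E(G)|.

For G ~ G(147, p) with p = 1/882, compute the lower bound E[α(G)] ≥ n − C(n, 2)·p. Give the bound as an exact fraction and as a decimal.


E[|E(G)|] = C(147, 2)·p = 10731 · (1/882) = 73/6.
E[α(G)] ≥ n − E[|E(G)|] = 147 − 73/6 = 809/6.
Numerically: ≈ 134.83333.
(This is only a lower bound; the true E[α(G)] may be larger.)

E[α(G)] ≥ 809/6 ≈ 134.83333.


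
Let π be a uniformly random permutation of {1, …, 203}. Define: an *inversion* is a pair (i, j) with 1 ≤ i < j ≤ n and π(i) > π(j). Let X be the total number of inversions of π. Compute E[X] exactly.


Write X = Σ X_I over the C(203, 2) = 20503 pairs i < j, with X_I the indicator of one inversion.
There are 20503 indicators.
For each fixed pair i < j, the values π(i) and π(j) are two distinct elements of {1, …, 203} in uniformly random order; by symmetry P[π(i) > π(j)] = 1/2.
By linearity: E[X] = 20503 · (1/2) = C(203, 2) · (1/2) = 20503/2 = 20503/2 ≈ 10251.5000.

E[X] = 20503/2 = 10251.5000.


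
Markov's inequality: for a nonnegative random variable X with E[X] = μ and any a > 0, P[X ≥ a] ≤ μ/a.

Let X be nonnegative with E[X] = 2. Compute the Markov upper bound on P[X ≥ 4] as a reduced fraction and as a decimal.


μ = E[X] = 2, a = 4.
Markov: P[X ≥ 4] ≤ μ/a = (2)/4 = 1/2.
Numerically: ≈ 0.50000.
(Since a = 4 > μ = 2.00000, the bound 1/2 is < 1 and informative.)

P[X ≥ 4] ≤ 1/2 ≈ 0.50000.


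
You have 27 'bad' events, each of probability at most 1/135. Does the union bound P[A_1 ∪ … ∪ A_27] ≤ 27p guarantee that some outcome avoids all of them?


Union bound: P[∪_{i=1}^{27} A_i] ≤ Σ_i P[A_i] ≤ 27·p = 27·(1/135) = 1/5.
Numerically: 1/5 ≈ 0.2000.
Is 1/5 < 1? YES.
Since P[∪ A_i] ≤ 1/5 < 1, the complement has P[∩ A_i^c] ≥ 1 − 1/5 = 4/5 > 0, so some outcome avoids every A_i.

27·p = 1/5 ≈ 0.2000; existence CERTIFIED by the union bound.


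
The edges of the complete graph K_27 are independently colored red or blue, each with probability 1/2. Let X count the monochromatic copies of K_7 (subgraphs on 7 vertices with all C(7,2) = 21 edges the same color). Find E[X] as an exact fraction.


Let X = Σ_S X_S over the C(27, 7) = 888030 subsets S of size 7, where X_S = 1 if the K_7 on S is monochromatic.
For a fixed S, the K_7 on S has C(7, 2) = 21 edges. P[all 21 edges red] = (1/2)^21, and likewise for blue, so P[monochromatic] = 2·(1/2)^21 = 2^{1 − 21} = 1/1048576.
By linearity: E[X] = C(27, 7) · 2^{1 − 21} = 888030 · 1/1048576 = 444015/524288.
Numerically: E[X] ≈ 0.846891.

E[X] = C(27,7)·2^(1−C(7,2)) = 444015/524288 ≈ 0.846891.


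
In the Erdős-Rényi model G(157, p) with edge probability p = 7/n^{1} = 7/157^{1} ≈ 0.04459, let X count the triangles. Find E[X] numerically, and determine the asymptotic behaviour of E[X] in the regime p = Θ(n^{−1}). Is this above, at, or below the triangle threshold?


Number of potential triangles: C(157, 3) = 632710.
Each occurs with probability p³ ≈ (0.04459)³ ≈ 8.863294e-05.
By linearity: E[X] = C(157, 3)·p³ ≈ 632710 · 8.863294e-05 ≈ 56.0789.
Here α = 1, so p = 7/n is exactly at the triangle threshold p ~ 1/n. Asymptotically E[X] → c³/6 = 7³/6 = 343/6 ≈ 57.1667, a bounded constant. In this regime the triangle count is asymptotically Poisson(c³/6).

E[X] ≈ 56.0789; in regime p = Θ(1/n^{1}) E[X] stays bounded (at the triangle threshold p ~ 1/n).


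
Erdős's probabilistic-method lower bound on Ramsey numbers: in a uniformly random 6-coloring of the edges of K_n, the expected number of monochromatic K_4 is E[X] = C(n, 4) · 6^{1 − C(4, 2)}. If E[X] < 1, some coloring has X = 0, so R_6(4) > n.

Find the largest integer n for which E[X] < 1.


We need C(n, 4) · 6^{1 − 6} < 1, i.e. C(n, 4) < 6^{6 − 1} = 7776.
Check values of n near the boundary:
  n = 21: C(21, 4) = 5985; 5985 < 7776? YES
  n = 22: C(22, 4) = 7315; 7315 < 7776? YES
  n = 23: C(23, 4) = 8855; 8855 < 7776? NO
  n = 24: C(24, 4) = 10626; 10626 < 7776? NO
The largest n with C(n, 4) < 7776 is n = 22 (where E[X] = 7315/7776 ≈ 0.940715). Hence R_6(4) > 22, i.e. R_6(4) ≥ 23.

Largest n = 22; hence R_6(4) > 22.


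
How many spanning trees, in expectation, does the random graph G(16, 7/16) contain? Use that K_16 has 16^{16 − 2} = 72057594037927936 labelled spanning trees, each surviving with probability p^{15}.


K_16 has 16^{16 − 2} = 72057594037927936 labelled spanning trees.
For each such spanning tree H, let X_H = 1 if all 15 edges of H are present in G. Then P[X_H = 1] = p^{15} = (7/16)^{15} = 4747561509943/1152921504606846976.
By linearity: E[X] = Σ_H E[X_H] = 72057594037927936 · p^{15} = 72057594037927936 · 4747561509943/1152921504606846976 = 4747561509943/16.
Numerically: E[X] ≈ 2.967e+11.

E[X] = 72057594037927936 · (7/16)^{15} = 4747561509943/16 ≈ 2.967e+11.


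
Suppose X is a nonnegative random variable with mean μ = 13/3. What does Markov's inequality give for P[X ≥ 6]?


μ = E[X] = 13/3, a = 6.
Markov: P[X ≥ 6] ≤ μ/a = (13/3)/6 = 13/18.
Numerically: ≈ 0.72222.
(Since a = 6 > μ = 4.33333, the bound 13/18 is < 1 and informative.)

P[X ≥ 6] ≤ 13/18 ≈ 0.72222.


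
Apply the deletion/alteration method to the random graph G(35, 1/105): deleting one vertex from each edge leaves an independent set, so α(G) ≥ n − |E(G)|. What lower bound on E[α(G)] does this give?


E[|E(G)|] = C(35, 2)·p = 595 · (1/105) = 17/3.
E[α(G)] ≥ n − E[|E(G)|] = 35 − 17/3 = 88/3.
Numerically: ≈ 29.33333.
(This is only a lower bound; the true E[α(G)] may be larger.)

E[α(G)] ≥ 88/3 ≈ 29.33333.


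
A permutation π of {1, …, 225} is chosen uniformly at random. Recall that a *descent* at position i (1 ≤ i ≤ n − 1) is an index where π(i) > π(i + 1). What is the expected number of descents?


Write X = Σ X_I over i = 1, …, 224, with X_I the indicator of one descent.
There are 224 indicators.
For each fixed i, the pair (π(i), π(i+1)) is a uniformly random ordered pair of distinct values from {1, …, 225}; by symmetry P[π(i) > π(i+1)] = 1/2.
By linearity: E[X] = 224 · (1/2) = (225 − 1) · (1/2) = 112 ≈ 112.000.

E[X] = 112 = 112.000.


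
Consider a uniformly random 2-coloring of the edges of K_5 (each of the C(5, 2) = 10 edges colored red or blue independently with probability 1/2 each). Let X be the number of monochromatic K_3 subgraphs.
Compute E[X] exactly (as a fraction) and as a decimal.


Let X = Σ_S X_S over the C(5, 3) = 10 subsets S of size 3, where X_S = 1 if the K_3 on S is monochromatic.
For a fixed S, the K_3 on S has C(3, 2) = 3 edges. P[all 3 edges red] = (1/2)^3, and likewise for blue, so P[monochromatic] = 2·(1/2)^3 = 2^{1 − 3} = 1/4.
By linearity of expectation: E[X] = C(5, 3) · 2^{1 − 3} = 10 · 1/4 = 5/2.
Numerically: E[X] ≈ 2.50000.

E[X] = C(5,3)·2^(1−C(3,2)) = 5/2 ≈ 2.50000.


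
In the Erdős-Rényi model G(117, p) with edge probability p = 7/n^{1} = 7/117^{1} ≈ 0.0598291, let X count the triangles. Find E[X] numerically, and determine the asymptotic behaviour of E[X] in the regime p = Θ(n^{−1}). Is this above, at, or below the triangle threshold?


Number of potential triangles: C(117, 3) = 260130.
Each occurs with probability p³ ≈ (0.0598291)³ ≈ 2.14159101e-04.
By linearity: E[X] = C(117, 3)·p³ ≈ 260130 · 2.14159101e-04 ≈ 55.709207.
Here α = 1, so p = 7/n is exactly at the triangle threshold p ~ 1/n. Asymptotically E[X] → c³/6 = 7³/6 = 343/6 ≈ 57.166667, a bounded constant. In this regime the triangle count is asymptotically Poisson(c³/6).

E[X] ≈ 55.709207; in regime p = Θ(1/n^{1}) E[X] stays bounded (at the triangle threshold p ~ 1/n).


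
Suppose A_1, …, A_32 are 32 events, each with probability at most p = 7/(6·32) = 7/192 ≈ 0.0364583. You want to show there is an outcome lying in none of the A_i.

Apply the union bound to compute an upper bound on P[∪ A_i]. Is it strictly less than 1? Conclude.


Union bound: P[∪_{i=1}^{32} A_i] ≤ Σ_i P[A_i] ≤ 32·p = 32·(7/192) = 7/6.
Numerically: 7/6 ≈ 1.1666667.
Is 7/6 < 1? NO.
Since the bound 7/6 is ≥ 1, the union bound is uninformative here; it does NOT by itself certify existence.

32·p = 7/6 ≈ 1.1666667; existence NOT certified by the union bound.


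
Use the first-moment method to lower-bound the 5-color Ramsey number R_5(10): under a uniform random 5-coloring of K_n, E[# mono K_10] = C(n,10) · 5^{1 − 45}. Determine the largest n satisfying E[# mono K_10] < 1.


We need C(n, 10) · 5^{1 − 45} < 1, i.e. C(n, 10) < 5^{45 − 1} = 5684341886080801486968994140625.
Check values of n near the boundary:
  n = 5388: C(5388, 10) = 5634865093375880654852250419586; 5634865093375880654852250419586 < 5684341886080801486968994140625? YES
  n = 5389: C(5389, 10) = 5645340767466558997768874792926; 5645340767466558997768874792926 < 5684341886080801486968994140625? YES
  n = 5390: C(5390, 10) = 5655833965919099070255434039753; 5655833965919099070255434039753 < 5684341886080801486968994140625? YES
  n = 5391: C(5391, 10) = 5666344714787188828795213697883; 5666344714787188828795213697883 < 5684341886080801486968994140625? YES
  n = 5392: C(5392, 10) = 5676873040158402483252283957448; 5676873040158402483252283957448 < 5684341886080801486968994140625? YES
  n = 5393: C(5393, 10) = 5687418968154238267170642278008; 5687418968154238267170642278008 < 5684341886080801486968994140625? NO
  n = 5394: C(5394, 10) = 5697982524930156243149785372878; 5697982524930156243149785372878 < 5684341886080801486968994140625? NO
  n = 5395: C(5395, 10) = 5708563736675616143322765475706; 5708563736675616143322765475706 < 5684341886080801486968994140625? NO
The largest n with C(n, 10) < 5684341886080801486968994140625 is n = 5392 (where E[X] = 5676873040158402483252283957448/5684341886080801486968994140625 ≈ 0.99869). Hence R_5(10) > 5392, i.e. R_5(10) ≥ 5393.

Largest n = 5392; hence R_5(10) > 5392.


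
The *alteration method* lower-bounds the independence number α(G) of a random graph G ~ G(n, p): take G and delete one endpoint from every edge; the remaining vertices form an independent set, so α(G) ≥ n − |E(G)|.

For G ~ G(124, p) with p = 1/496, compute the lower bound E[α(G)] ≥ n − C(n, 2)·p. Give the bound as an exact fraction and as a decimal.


E[|E(G)|] = C(124, 2)·p = 7626 · (1/496) = 123/8.
E[α(G)] ≥ n − E[|E(G)|] = 124 − 123/8 = 869/8.
Numerically: ≈ 108.625.
(This is only a lower bound; the true E[α(G)] may be larger.)

E[α(G)] ≥ 869/8 ≈ 108.625.


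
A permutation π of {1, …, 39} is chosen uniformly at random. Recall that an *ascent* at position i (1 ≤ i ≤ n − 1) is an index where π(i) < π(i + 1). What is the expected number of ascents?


Write X = Σ X_I over i = 1, …, 38, with X_I the indicator of one ascent.
There are 38 indicators.
For each fixed i, the pair (π(i), π(i+1)) is a uniformly random ordered pair of distinct values from {1, …, 39}; by symmetry P[π(i) < π(i+1)] = 1/2.
By linearity: E[X] = 38 · (1/2) = (39 − 1) · (1/2) = 19 ≈ 19.00000.

E[X] = 19 = 19.00000.


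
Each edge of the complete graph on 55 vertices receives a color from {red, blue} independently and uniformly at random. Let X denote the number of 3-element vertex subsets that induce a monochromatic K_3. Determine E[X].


Let X = Σ_S X_S over the C(55, 3) = 26235 subsets S of size 3, where X_S = 1 if the K_3 on S is monochromatic.
For a fixed S, the K_3 on S has C(3, 2) = 3 edges. P[all 3 edges red] = (1/2)^3, and likewise for blue, so P[monochromatic] = 2·(1/2)^3 = 2^{1 − 3} = 1/4.
By linearity: E[X] = C(55, 3) · 2^{1 − 3} = 26235 · 1/4 = 26235/4.
Numerically: E[X] ≈ 6558.7500.

E[X] = C(55,3)·2^(1−C(3,2)) = 26235/4 ≈ 6558.7500.


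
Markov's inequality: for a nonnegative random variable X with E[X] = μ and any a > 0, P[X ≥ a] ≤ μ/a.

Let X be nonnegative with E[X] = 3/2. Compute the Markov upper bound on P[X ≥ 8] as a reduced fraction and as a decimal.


μ = E[X] = 3/2, a = 8.
Markov: P[X ≥ 8] ≤ μ/a = (3/2)/8 = 3/16.
Numerically: ≈ 0.187500.
(Since a = 8 > μ = 1.500000, the bound 3/16 is < 1 and informative.)

P[X ≥ 8] ≤ 3/16 ≈ 0.187500.


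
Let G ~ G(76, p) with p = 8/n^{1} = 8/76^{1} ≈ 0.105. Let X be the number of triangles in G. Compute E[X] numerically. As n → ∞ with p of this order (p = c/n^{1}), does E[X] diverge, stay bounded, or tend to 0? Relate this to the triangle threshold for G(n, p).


Number of potential triangles: C(76, 3) = 70300.
Each occurs with probability p³ ≈ (0.105)³ ≈ 1.16635e-03.
By linearity: E[X] = C(76, 3)·p³ ≈ 70300 · 1.16635e-03 ≈ 81.994.
Here α = 1, so p = 8/n is exactly at the triangle threshold p ~ 1/n. Asymptotically E[X] → c³/6 = 8³/6 = 256/3 ≈ 85.333, a bounded constant. In this regime the triangle count is asymptotically Poisson(c³/6).

E[X] ≈ 81.994; in regime p = Θ(1/n^{1}) E[X] stays bounded (at the triangle threshold p ~ 1/n).


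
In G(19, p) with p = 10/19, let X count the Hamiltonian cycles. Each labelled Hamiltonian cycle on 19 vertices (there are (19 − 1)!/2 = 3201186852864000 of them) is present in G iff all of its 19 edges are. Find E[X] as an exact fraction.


K_19 has (19 − 1)!/2 = 3201186852864000 labelled Hamiltonian cycles.
For each such Hamiltonian cycle H, let X_H = 1 if all 19 edges of H are present in G. Then P[X_H = 1] = p^{19} = (10/19)^{19} = 10000000000000000000/1978419655660313589123979.
Summing the indicators: E[X] = Σ_H E[X_H] = 3201186852864000 · p^{19} = 3201186852864000 · 10000000000000000000/1978419655660313589123979 = 32011868528640000000000000000000000/1978419655660313589123979.
Numerically: E[X] ≈ 1.618e+10.

E[X] = 3201186852864000 · (10/19)^{19} = 32011868528640000000000000000000000/1978419655660313589123979 ≈ 1.618e+10.


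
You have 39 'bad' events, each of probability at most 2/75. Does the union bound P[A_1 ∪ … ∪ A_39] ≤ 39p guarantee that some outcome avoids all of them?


Union bound: P[∪_{i=1}^{39} A_i] ≤ Σ_i P[A_i] ≤ 39·p = 39·(2/75) = 26/25.
Numerically: 26/25 ≈ 1.040000.
Is 26/25 < 1? NO.
Since the bound 26/25 is ≥ 1, the union bound is uninformative here; it does NOT by itself certify existence.

39·p = 26/25 ≈ 1.040000; existence NOT certified by the union bound.


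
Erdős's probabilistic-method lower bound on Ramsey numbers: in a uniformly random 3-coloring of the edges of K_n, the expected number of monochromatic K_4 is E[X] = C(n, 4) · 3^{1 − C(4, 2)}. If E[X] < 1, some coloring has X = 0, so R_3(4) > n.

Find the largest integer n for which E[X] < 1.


We need C(n, 4) · 3^{1 − 6} < 1, i.e. C(n, 4) < 3^{6 − 1} = 243.
Check values of n near the boundary:
  n = 8: C(8, 4) = 70; 70 < 243? YES
  n = 9: C(9, 4) = 126; 126 < 243? YES
  n = 10: C(10, 4) = 210; 210 < 243? YES
  n = 11: C(11, 4) = 330; 330 < 243? NO
  n = 12: C(12, 4) = 495; 495 < 243? NO
  n = 13: C(13, 4) = 715; 715 < 243? NO
The largest n with C(n, 4) < 243 is n = 10 (where E[X] = 70/81 ≈ 0.864198). Hence R_3(4) > 10, i.e. R_3(4) ≥ 11.

Largest n = 10; hence R_3(4) > 10.


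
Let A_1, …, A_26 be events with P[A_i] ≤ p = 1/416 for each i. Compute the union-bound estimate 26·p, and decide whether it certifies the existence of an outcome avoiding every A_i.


Union bound: P[∪_{i=1}^{26} A_i] ≤ Σ_i P[A_i] ≤ 26·p = 26·(1/416) = 1/16.
Numerically: 1/16 ≈ 0.0625.
Is 1/16 < 1? YES.
Since P[∪ A_i] ≤ 1/16 < 1, the complement has P[∩ A_i^c] ≥ 1 − 1/16 = 15/16 > 0, so some outcome avoids every A_i.

26·p = 1/16 ≈ 0.0625; existence CERTIFIED by the union bound.


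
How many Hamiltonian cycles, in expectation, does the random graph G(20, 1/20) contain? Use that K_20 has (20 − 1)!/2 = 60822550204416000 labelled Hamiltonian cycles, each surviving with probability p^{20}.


K_20 has (20 − 1)!/2 = 60822550204416000 labelled Hamiltonian cycles.
For each such Hamiltonian cycle H, let X_H = 1 if all 20 edges of H are present in G. Then P[X_H = 1] = p^{20} = (1/20)^{20} = 1/104857600000000000000000000.
By linearity: E[X] = Σ_H E[X_H] = 60822550204416000 · p^{20} = 60822550204416000 · 1/104857600000000000000000000 = 14849255421/25600000000000000000.
Numerically: E[X] ≈ 5.8e-10.

E[X] = 60822550204416000 · (1/20)^{20} = 14849255421/25600000000000000000 ≈ 5.8e-10.


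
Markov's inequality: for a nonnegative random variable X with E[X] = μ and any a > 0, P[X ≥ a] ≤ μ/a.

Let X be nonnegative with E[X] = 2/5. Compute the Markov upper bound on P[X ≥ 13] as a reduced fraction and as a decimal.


μ = E[X] = 2/5, a = 13.
Markov: P[X ≥ 13] ≤ μ/a = (2/5)/13 = 2/65.
Numerically: ≈ 0.03077.
(Since a = 13 > μ = 0.40000, the bound 2/65 is < 1 and informative.)

P[X ≥ 13] ≤ 2/65 ≈ 0.03077.


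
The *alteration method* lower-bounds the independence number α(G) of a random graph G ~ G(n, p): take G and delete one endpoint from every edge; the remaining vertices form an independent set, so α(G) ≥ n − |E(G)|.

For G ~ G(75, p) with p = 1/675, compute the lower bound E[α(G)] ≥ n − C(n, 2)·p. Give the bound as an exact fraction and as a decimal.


E[|E(G)|] = C(75, 2)·p = 2775 · (1/675) = 37/9.
E[α(G)] ≥ n − E[|E(G)|] = 75 − 37/9 = 638/9.
Numerically: ≈ 70.889.
(This is only a lower bound; the true E[α(G)] may be larger.)

E[α(G)] ≥ 638/9 ≈ 70.889.


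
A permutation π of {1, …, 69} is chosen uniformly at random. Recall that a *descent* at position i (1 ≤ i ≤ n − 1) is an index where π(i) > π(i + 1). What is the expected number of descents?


Write X = Σ X_I over i = 1, …, 68, with X_I the indicator of one descent.
There are 68 indicators.
For each fixed i, the pair (π(i), π(i+1)) is a uniformly random ordered pair of distinct values from {1, …, 69}; by symmetry P[π(i) > π(i+1)] = 1/2.
By linearity: E[X] = 68 · (1/2) = (69 − 1) · (1/2) = 34 ≈ 34.00000.

E[X] = 34 = 34.00000.


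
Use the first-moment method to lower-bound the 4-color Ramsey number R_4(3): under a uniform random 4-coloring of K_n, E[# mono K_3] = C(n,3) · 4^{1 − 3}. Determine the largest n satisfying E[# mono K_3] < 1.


We need C(n, 3) · 4^{1 − 3} < 1, i.e. C(n, 3) < 4^{3 − 1} = 16.
Check values of n near the boundary:
  n = 3: C(3, 3) = 1; 1 < 16? YES
  n = 4: C(4, 3) = 4; 4 < 16? YES
  n = 5: C(5, 3) = 10; 10 < 16? YES
  n = 6: C(6, 3) = 20; 20 < 16? NO
  n = 7: C(7, 3) = 35; 35 < 16? NO
  n = 8: C(8, 3) = 56; 56 < 16? NO
The largest n with C(n, 3) < 16 is n = 5 (where E[X] = 5/8 ≈ 0.62500). Hence R_4(3) > 5, i.e. R_4(3) ≥ 6.

Largest n = 5; hence R_4(3) > 5.


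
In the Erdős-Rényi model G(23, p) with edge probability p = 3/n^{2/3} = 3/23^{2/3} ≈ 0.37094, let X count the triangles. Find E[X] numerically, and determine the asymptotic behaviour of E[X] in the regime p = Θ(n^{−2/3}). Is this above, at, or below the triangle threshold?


Number of potential triangles: C(23, 3) = 1771.
Each occurs with probability p³ ≈ (0.37094)³ ≈ 5.1039698e-02.
By linearity: E[X] = C(23, 3)·p³ ≈ 1771 · 5.1039698e-02 ≈ 90.39130.
Since α = 2/3 < 1, p = c/n^{2/3} ≫ 1/n is above the triangle threshold p ~ 1/n. Asymptotically E[X] ~ (c³/6)·n^{3(1−α)} = (3³/6)·n^{1} → ∞; triangles are abundant w.h.p.

E[X] ≈ 90.39130; in regime p = Θ(1/n^{2/3}) E[X] diverges (above the triangle threshold p ~ 1/n).


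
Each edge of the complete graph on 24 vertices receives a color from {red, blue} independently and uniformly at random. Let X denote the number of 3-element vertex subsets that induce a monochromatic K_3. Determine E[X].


Let X = Σ_S X_S over the C(24, 3) = 2024 subsets S of size 3, where X_S = 1 if the K_3 on S is monochromatic.
For a fixed S, the K_3 on S has C(3, 2) = 3 edges. P[all 3 edges red] = (1/2)^3, and likewise for blue, so P[monochromatic] = 2·(1/2)^3 = 2^{1 − 3} = 1/4.
By linearity of expectation: E[X] = C(24, 3) · 2^{1 − 3} = 2024 · 1/4 = 506.
Numerically: E[X] ≈ 506.000000.

E[X] = C(24,3)·2^(1−C(3,2)) = 506 ≈ 506.000000.


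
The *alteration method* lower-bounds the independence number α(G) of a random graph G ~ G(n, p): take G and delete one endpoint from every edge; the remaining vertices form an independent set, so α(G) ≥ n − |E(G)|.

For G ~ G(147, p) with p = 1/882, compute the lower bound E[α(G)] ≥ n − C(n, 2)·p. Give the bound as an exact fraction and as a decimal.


E[|E(G)|] = C(147, 2)·p = 10731 · (1/882) = 73/6.
E[α(G)] ≥ n − E[|E(G)|] = 147 − 73/6 = 809/6.
Numerically: ≈ 134.833333.
(This is only a lower bound; the true E[α(G)] may be larger.)

E[α(G)] ≥ 809/6 ≈ 134.833333.


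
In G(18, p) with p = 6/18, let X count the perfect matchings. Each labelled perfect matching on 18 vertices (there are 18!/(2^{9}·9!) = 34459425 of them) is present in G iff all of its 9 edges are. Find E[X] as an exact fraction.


K_18 has 18!/(2^{9}·9!) = 34459425 labelled perfect matchings.
For each such perfect matching H, let X_H = 1 if all 9 edges of H are present in G. Then P[X_H = 1] = p^{9} = (1/3)^{9} = 1/19683.
By linearity of expectation: E[X] = Σ_H E[X_H] = 34459425 · p^{9} = 34459425 · 1/19683 = 425425/243.
Numerically: E[X] ≈ 1750.72.

E[X] = 34459425 · (1/3)^{9} = 425425/243 ≈ 1750.72.


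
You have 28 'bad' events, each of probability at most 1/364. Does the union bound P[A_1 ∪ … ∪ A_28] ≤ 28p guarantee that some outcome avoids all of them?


Union bound: P[∪_{i=1}^{28} A_i] ≤ Σ_i P[A_i] ≤ 28·p = 28·(1/364) = 1/13.
Numerically: 1/13 ≈ 0.076923.
Is 1/13 < 1? YES.
Since P[∪ A_i] ≤ 1/13 < 1, the complement has P[∩ A_i^c] ≥ 1 − 1/13 = 12/13 > 0, so some outcome avoids every A_i.

28·p = 1/13 ≈ 0.076923; existence CERTIFIED by the union bound.


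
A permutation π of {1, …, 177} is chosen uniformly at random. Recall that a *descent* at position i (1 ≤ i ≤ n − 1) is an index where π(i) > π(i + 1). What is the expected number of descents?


Write X = Σ X_I over i = 1, …, 176, with X_I the indicator of one descent.
There are 176 indicators.
For each fixed i, the pair (π(i), π(i+1)) is a uniformly random ordered pair of distinct values from {1, …, 177}; by symmetry P[π(i) > π(i+1)] = 1/2.
By linearity: E[X] = 176 · (1/2) = (177 − 1) · (1/2) = 88 ≈ 88.00000.

E[X] = 88 = 88.00000.


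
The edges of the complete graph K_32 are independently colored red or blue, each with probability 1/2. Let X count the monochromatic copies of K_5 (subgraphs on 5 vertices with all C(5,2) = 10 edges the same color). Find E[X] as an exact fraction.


Let X = Σ_S X_S over the C(32, 5) = 201376 subsets S of size 5, where X_S = 1 if the K_5 on S is monochromatic.
For a fixed S, the K_5 on S has C(5, 2) = 10 edges. P[all 10 edges red] = (1/2)^10, and likewise for blue, so P[monochromatic] = 2·(1/2)^10 = 2^{1 − 10} = 1/512.
Summing: E[X] = C(32, 5) · 2^{1 − 10} = 201376 · 1/512 = 6293/16.
Numerically: E[X] ≈ 393.3125.

E[X] = C(32,5)·2^(1−C(5,2)) = 6293/16 ≈ 393.3125.


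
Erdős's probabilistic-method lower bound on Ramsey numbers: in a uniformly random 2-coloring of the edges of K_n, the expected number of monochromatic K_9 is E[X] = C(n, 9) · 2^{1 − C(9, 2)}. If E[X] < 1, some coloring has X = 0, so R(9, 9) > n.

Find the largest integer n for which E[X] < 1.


We need C(n, 9) · 2^{1 − 36} < 1, i.e. C(n, 9) < 2^{36 − 1} = 34359738368.
Check values of n near the boundary:
  n = 60: C(60, 9) = 14783142660; 14783142660 < 34359738368? YES
  n = 61: C(61, 9) = 17341763505; 17341763505 < 34359738368? YES
  n = 62: C(62, 9) = 20286591270; 20286591270 < 34359738368? YES
  n = 63: C(63, 9) = 23667689815; 23667689815 < 34359738368? YES
  n = 64: C(64, 9) = 27540584512; 27540584512 < 34359738368? YES
  n = 65: C(65, 9) = 31966749880; 31966749880 < 34359738368? YES
  n = 66: C(66, 9) = 37014131440; 37014131440 < 34359738368? NO
  n = 67: C(67, 9) = 42757703560; 42757703560 < 34359738368? NO
The largest n with C(n, 9) < 34359738368 is n = 65 (where E[X] = 3995843735/4294967296 ≈ 0.9303549). Hence R(9, 9) > 65, i.e. R(9, 9) ≥ 66.

Largest n = 65; hence R(9, 9) > 65.


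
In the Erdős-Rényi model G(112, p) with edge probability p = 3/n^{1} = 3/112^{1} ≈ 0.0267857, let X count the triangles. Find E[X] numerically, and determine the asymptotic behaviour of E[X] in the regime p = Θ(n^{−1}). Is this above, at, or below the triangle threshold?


Number of potential triangles: C(112, 3) = 227920.
Each occurs with probability p³ ≈ (0.0267857)³ ≈ 1.92180667e-05.
By linearity: E[X] = C(112, 3)·p³ ≈ 227920 · 1.92180667e-05 ≈ 4.380182.
Here α = 1, so p = 3/n is exactly at the triangle threshold p ~ 1/n. Asymptotically E[X] → c³/6 = 3³/6 = 9/2 ≈ 4.500000, a bounded constant. In this regime the triangle count is asymptotically Poisson(c³/6).

E[X] ≈ 4.380182; in regime p = Θ(1/n^{1}) E[X] stays bounded (at the triangle threshold p ~ 1/n).


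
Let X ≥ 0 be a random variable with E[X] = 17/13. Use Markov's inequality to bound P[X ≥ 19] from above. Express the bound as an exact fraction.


μ = E[X] = 17/13, a = 19.
Markov: P[X ≥ 19] ≤ μ/a = (17/13)/19 = 17/247.
Numerically: ≈ 0.068826.
(Since a = 19 > μ = 1.307692, the bound 17/247 is < 1 and informative.)

P[X ≥ 19] ≤ 17/247 ≈ 0.068826.


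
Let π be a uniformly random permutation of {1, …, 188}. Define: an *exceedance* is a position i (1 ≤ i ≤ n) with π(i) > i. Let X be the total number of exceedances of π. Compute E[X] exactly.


Write X = Σ_{i=1}^{188} X_i, where X_i = 1_{π(i) > i}.
For each fixed i, π(i) is uniform over {1, …, 188} (marginal of a uniform permutation), so P[π(i) > i] = (n − i)/n. Summing: Σ_{i=1}^{188} (n − i)/n = (0 + 1 + … + 187)/188 = 188(188 − 1)/(2·188) = (188 − 1)/2.
Hence E[X] = Σ_{i=1}^{188} (188 − i)/188 = 187/2 ≈ 93.500.

E[X] = 187/2 = 93.500.


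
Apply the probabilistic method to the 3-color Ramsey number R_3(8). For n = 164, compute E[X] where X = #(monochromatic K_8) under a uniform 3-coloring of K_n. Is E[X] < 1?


E[X] = C(164, 8) · 3^{1 − 28} = 10912535409348 · 3^{−27} = 10912535409348/7625597484987.
As a reduced fraction: E[X] = 404167978124/282429536481 ≈ 1.431.
Is E[X] < 1? NO.
Since E[X] ≥ 1, the first-moment bound is inconclusive at n = 164; it does NOT by itself certify R_3(8) > 164.

E[X] = 404167978124/282429536481 ≈ 1.431; E[X] ≥ 1; first-moment method inconclusive here.


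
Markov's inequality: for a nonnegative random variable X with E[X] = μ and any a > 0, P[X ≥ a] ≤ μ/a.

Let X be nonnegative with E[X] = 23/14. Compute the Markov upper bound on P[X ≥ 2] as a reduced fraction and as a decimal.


μ = E[X] = 23/14, a = 2.
Markov: P[X ≥ 2] ≤ μ/a = (23/14)/2 = 23/28.
Numerically: ≈ 0.821.
(Since a = 2 > μ = 1.643, the bound 23/28 is < 1 and informative.)

P[X ≥ 2] ≤ 23/28 ≈ 0.821.


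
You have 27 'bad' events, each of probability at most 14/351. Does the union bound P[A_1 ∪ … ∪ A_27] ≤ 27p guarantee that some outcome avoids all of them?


Union bound: P[∪_{i=1}^{27} A_i] ≤ Σ_i P[A_i] ≤ 27·p = 27·(14/351) = 14/13.
Numerically: 14/13 ≈ 1.0769.
Is 14/13 < 1? NO.
Since the bound 14/13 is ≥ 1, the union bound is uninformative here; it does NOT by itself certify existence.

27·p = 14/13 ≈ 1.0769; existence NOT certified by the union bound.


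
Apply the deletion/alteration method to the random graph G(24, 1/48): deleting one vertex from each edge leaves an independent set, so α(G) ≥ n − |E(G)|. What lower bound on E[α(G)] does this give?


E[|E(G)|] = C(24, 2)·p = 276 · (1/48) = 23/4.
E[α(G)] ≥ n − E[|E(G)|] = 24 − 23/4 = 73/4.
Numerically: ≈ 18.2500.
(This is only a lower bound; the true E[α(G)] may be larger.)

E[α(G)] ≥ 73/4 ≈ 18.2500.


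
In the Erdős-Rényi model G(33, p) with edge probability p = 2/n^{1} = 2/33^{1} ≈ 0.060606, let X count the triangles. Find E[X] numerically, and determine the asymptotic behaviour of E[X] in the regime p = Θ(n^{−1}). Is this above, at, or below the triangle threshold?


Number of potential triangles: C(33, 3) = 5456.
Each occurs with probability p³ ≈ (0.060606)³ ≈ 2.2261179e-04.
By linearity: E[X] = C(33, 3)·p³ ≈ 5456 · 2.2261179e-04 ≈ 1.21457.
Here α = 1, so p = 2/n is exactly at the triangle threshold p ~ 1/n. Asymptotically E[X] → c³/6 = 2³/6 = 4/3 ≈ 1.33333, a bounded constant. In this regime the triangle count is asymptotically Poisson(c³/6).

E[X] ≈ 1.21457; in regime p = Θ(1/n^{1}) E[X] stays bounded (at the triangle threshold p ~ 1/n).


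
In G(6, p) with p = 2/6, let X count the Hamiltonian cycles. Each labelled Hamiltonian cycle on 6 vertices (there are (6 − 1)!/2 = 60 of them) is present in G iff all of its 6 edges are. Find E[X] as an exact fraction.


K_6 has (6 − 1)!/2 = 60 labelled Hamiltonian cycles.
For each such Hamiltonian cycle H, let X_H = 1 if all 6 edges of H are present in G. Then P[X_H = 1] = p^{6} = (1/3)^{6} = 1/729.
Summing the indicators: E[X] = Σ_H E[X_H] = 60 · p^{6} = 60 · 1/729 = 20/243.
Numerically: E[X] ≈ 0.0823.

E[X] = 60 · (1/3)^{6} = 20/243 ≈ 0.0823.


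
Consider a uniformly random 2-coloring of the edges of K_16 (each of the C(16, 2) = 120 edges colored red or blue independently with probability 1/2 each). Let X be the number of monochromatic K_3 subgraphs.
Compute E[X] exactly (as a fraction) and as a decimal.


Let X = Σ_S X_S over the C(16, 3) = 560 subsets S of size 3, where X_S = 1 if the K_3 on S is monochromatic.
For a fixed S, the K_3 on S has C(3, 2) = 3 edges. P[all 3 edges red] = (1/2)^3, and likewise for blue, so P[monochromatic] = 2·(1/2)^3 = 2^{1 − 3} = 1/4.
Summing: E[X] = C(16, 3) · 2^{1 − 3} = 560 · 1/4 = 140.
Numerically: E[X] ≈ 140.000.

E[X] = C(16,3)·2^(1−C(3,2)) = 140 ≈ 140.000.


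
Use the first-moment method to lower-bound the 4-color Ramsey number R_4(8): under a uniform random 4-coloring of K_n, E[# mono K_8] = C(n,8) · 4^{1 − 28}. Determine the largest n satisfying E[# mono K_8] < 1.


We need C(n, 8) · 4^{1 − 28} < 1, i.e. C(n, 8) < 4^{28 − 1} = 18014398509481984.
Check values of n near the boundary:
  n = 407: C(407, 8) = 17424959239309050; 17424959239309050 < 18014398509481984? YES
  n = 408: C(408, 8) = 17773458424095231; 17773458424095231 < 18014398509481984? YES
  n = 409: C(409, 8) = 18128041135797879; 18128041135797879 < 18014398509481984? NO
  n = 410: C(410, 8) = 18488798173326195; 18488798173326195 < 18014398509481984? NO
The largest n with C(n, 8) < 18014398509481984 is n = 408 (where E[X] = 17773458424095231/18014398509481984 ≈ 0.9866251). Hence R_4(8) > 408, i.e. R_4(8) ≥ 409.

Largest n = 408; hence R_4(8) > 408.


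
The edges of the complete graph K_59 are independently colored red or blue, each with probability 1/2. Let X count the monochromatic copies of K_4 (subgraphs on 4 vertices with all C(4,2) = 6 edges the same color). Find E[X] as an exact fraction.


Let X = Σ_S X_S over the C(59, 4) = 455126 subsets S of size 4, where X_S = 1 if the K_4 on S is monochromatic.
For a fixed S, the K_4 on S has C(4, 2) = 6 edges. P[all 6 edges red] = (1/2)^6, and likewise for blue, so P[monochromatic] = 2·(1/2)^6 = 2^{1 − 6} = 1/32.
Summing: E[X] = C(59, 4) · 2^{1 − 6} = 455126 · 1/32 = 227563/16.
Numerically: E[X] ≈ 14222.68750.

E[X] = C(59,4)·2^(1−C(4,2)) = 227563/16 ≈ 14222.68750.


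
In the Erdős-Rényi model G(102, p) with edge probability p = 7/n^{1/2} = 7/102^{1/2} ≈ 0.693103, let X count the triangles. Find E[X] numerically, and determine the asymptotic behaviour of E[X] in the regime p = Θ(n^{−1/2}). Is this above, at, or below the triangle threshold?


Number of potential triangles: C(102, 3) = 171700.
Each occurs with probability p³ ≈ (0.693103)³ ≈ 3.32961380e-01.
By linearity: E[X] = C(102, 3)·p³ ≈ 171700 · 3.32961380e-01 ≈ 57169.468886.
Since α = 1/2 < 1, p = c/n^{1/2} ≫ 1/n is above the triangle threshold p ~ 1/n. Asymptotically E[X] ~ (c³/6)·n^{3(1−α)} = (7³/6)·n^{1.5} → ∞; triangles are abundant w.h.p.

E[X] ≈ 57169.468886; in regime p = Θ(1/n^{1/2}) E[X] diverges (above the triangle threshold p ~ 1/n).


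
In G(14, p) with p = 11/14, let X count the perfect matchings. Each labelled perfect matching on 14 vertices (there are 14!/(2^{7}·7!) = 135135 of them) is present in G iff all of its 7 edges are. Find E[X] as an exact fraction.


K_14 has 14!/(2^{7}·7!) = 135135 labelled perfect matchings.
For each such perfect matching H, let X_H = 1 if all 7 edges of H are present in G. Then P[X_H = 1] = p^{7} = (11/14)^{7} = 19487171/105413504.
By linearity: E[X] = Σ_H E[X_H] = 135135 · p^{7} = 135135 · 19487171/105413504 = 376199836155/15059072.
Numerically: E[X] ≈ 24981.6.

E[X] = 135135 · (11/14)^{7} = 376199836155/15059072 ≈ 24981.6.


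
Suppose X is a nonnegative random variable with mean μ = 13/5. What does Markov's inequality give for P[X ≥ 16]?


μ = E[X] = 13/5, a = 16.
Markov: P[X ≥ 16] ≤ μ/a = (13/5)/16 = 13/80.
Numerically: ≈ 0.16250.
(Since a = 16 > μ = 2.60000, the bound 13/80 is < 1 and informative.)

P[X ≥ 16] ≤ 13/80 ≈ 0.16250.


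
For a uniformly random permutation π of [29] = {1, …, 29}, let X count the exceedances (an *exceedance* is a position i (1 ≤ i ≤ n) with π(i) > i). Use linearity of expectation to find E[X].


Write X = Σ_{i=1}^{29} X_i, where X_i = 1_{π(i) > i}.
For each fixed i, π(i) is uniform over {1, …, 29} (marginal of a uniform permutation), so P[π(i) > i] = (n − i)/n. Summing: Σ_{i=1}^{29} (n − i)/n = (0 + 1 + … + 28)/29 = 29(29 − 1)/(2·29) = (29 − 1)/2.
Hence E[X] = Σ_{i=1}^{29} (29 − i)/29 = 14 ≈ 14.00000.

E[X] = 14 = 14.00000.


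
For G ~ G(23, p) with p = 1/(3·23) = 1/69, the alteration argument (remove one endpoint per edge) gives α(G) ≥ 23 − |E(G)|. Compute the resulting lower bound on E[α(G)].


E[|E(G)|] = C(23, 2)·p = 253 · (1/69) = 11/3.
E[α(G)] ≥ n − E[|E(G)|] = 23 − 11/3 = 58/3.
Numerically: ≈ 19.33333.
(This is only a lower bound; the true E[α(G)] may be larger.)

E[α(G)] ≥ 58/3 ≈ 19.33333.


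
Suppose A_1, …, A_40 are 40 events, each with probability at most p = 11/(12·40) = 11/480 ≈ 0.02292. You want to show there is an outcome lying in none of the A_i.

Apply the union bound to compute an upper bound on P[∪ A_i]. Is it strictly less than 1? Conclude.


Union bound: P[∪_{i=1}^{40} A_i] ≤ Σ_i P[A_i] ≤ 40·p = 40·(11/480) = 11/12.
Numerically: 11/12 ≈ 0.91667.
Is 11/12 < 1? YES.
Since P[∪ A_i] ≤ 11/12 < 1, the complement has P[∩ A_i^c] ≥ 1 − 11/12 = 1/12 > 0, so some outcome avoids every A_i.

40·p = 11/12 ≈ 0.91667; existence CERTIFIED by the union bound.
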